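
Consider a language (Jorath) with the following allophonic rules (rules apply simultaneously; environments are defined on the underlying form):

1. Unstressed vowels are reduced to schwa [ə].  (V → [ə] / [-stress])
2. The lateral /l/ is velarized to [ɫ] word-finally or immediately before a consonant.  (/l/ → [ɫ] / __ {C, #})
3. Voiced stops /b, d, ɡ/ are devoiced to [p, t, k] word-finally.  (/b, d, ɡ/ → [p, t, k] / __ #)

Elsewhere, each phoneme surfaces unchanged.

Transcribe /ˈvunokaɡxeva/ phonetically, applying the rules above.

/v/ (word-initial): no rule targets it → [v].
/u/ (between /v/ and /n/): rule 1 targets it, but not in an unstressed syllable → unchanged [u].
/n/ (between /u/ and /o/) is unaffected → [n].
/o/ — between /n/ and /k/, in an unstressed syllable — surfaces as [ə] (rule 1).
/k/ (between /o/ and /a/): no rule targets it → [k].
/a/ (between /k/ and /ɡ/) occurs in an unstressed syllable → [ə] by rule 1.
/ɡ/ — between /a/ and /x/; rule 3 does not apply here → [ɡ].
/x/ — not in any rule's target class → [x].
Rule 1 applies to /e/ (between /x/ and /v/: in an unstressed syllable) → [ə].
/v/ — not in any rule's target class → [v].
/a/ (word-final) occurs in an unstressed syllable → [ə] by rule 1.

[ˈvunəkəɡxəvə]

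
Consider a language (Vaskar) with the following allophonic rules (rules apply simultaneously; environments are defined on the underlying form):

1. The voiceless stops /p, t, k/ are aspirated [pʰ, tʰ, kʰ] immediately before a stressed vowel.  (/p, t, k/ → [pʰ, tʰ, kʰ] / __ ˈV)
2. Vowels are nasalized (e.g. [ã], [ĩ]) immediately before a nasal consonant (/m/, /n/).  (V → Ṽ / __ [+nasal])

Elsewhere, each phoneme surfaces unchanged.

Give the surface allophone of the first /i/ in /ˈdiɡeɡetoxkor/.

/i/ (between /d/ and /ɡ/) is in the target of rule 2 but the environment (before a nasal consonant) is not met → [i].

[i]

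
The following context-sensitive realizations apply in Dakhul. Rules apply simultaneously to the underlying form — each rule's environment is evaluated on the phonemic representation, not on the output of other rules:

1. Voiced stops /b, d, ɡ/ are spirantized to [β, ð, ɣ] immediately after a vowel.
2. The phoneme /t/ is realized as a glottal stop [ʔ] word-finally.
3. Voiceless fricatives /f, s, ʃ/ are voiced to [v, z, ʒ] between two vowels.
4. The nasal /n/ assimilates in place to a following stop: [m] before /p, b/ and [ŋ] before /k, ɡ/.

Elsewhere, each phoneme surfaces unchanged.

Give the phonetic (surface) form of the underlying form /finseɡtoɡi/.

[finseɣtoɣi]

/f/ (word-initial) is in the target of rule 3 but the environment (between two vowels) is not met → [f].
/i/ (between /f/ and /n/): no rule targets it → [i].
/n/ (between /i/ and /s/): rule 4 targets it, but not before a labial or velar stop → unchanged [n].
/s/ (between /n/ and /e/) is in the target of rule 3 but the environment (between two vowels) is not met → [s].
/e/ (between /s/ and /ɡ/) is unaffected → [e].
/ɡ/ — between /e/ and /t/, immediately after a vowel — surfaces as [ɣ] (rule 1).
/t/ (between /ɡ/ and /o/): rule 2 targets it, but not word-finally → unchanged [t].
/o/ (between /t/ and /ɡ/) is unaffected → [o].
/ɡ/ meets the environment for rule 1 (immediately after a vowel) → [ɣ].
/i/ (word-final) is unaffected → [i].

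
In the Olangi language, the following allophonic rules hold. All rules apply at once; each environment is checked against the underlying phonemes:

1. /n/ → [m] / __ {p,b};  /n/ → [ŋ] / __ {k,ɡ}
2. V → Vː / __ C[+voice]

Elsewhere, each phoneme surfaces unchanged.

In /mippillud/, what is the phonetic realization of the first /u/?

/u/ (between /l/ and /d/): before a voiced consonant, so rule 2 applies → [uː].

[uː]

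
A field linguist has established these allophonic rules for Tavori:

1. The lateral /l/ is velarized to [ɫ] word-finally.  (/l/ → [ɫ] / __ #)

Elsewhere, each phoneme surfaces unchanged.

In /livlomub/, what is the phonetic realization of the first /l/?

/l/ (word-initial) fails the environment for rule 1, so it stays [l].

[l]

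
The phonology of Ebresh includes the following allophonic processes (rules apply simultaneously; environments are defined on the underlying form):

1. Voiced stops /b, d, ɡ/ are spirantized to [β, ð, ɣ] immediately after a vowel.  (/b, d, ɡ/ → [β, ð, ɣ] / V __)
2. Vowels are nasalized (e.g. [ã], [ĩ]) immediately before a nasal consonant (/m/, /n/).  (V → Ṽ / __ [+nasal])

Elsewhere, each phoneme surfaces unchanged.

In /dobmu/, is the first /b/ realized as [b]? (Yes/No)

Rule 1 applies to /b/ (between /o/ and /m/: immediately after a vowel) → [β].
The actual realization is [β], not [b].

No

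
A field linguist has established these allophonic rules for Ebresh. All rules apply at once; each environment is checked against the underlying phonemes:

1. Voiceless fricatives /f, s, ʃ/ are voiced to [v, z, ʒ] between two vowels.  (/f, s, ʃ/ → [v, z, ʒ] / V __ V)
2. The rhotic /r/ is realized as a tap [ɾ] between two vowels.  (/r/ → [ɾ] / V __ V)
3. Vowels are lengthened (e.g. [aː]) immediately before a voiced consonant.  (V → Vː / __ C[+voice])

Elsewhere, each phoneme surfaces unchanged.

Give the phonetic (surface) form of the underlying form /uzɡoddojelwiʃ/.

/u/ (word-initial) occurs before a voiced consonant → [uː] by rule 3.
/z/ stays [z].
/ɡ/ — not in any rule's target class → [ɡ].
/o/ meets the environment for rule 3 (before a voiced consonant) → [oː].
/d/ — not in any rule's target class → [d].
/d/ (between /d/ and /o/): no rule targets it → [d].
/o/ — between /d/ and /j/, before a voiced consonant — surfaces as [oː] (rule 3).
/j/ (between /o/ and /e/): no rule targets it → [j].
Rule 3 applies to /e/ (between /j/ and /l/: before a voiced consonant) → [eː].
/l/ stays [l].
/w/ (between /l/ and /i/): no rule targets it → [w].
/i/ — between /w/ and /ʃ/; rule 3 does not apply here → [i].
/ʃ/ (word-final) is in the target of rule 1 but the environment (between two vowels) is not met → [ʃ].

[uːzɡoːddoːjeːlwiʃ]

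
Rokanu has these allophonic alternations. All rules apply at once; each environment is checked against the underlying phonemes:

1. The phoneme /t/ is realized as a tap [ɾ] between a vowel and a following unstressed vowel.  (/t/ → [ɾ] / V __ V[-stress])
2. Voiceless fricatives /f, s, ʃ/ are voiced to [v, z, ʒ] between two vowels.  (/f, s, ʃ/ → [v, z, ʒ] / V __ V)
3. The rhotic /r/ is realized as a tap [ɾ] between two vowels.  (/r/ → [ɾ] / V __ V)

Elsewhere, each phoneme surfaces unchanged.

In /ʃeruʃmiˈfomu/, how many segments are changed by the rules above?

Segments that undergo a rule: /r/ → [ɾ] (rule 3); /f/ → [v] (rule 2).
All other segments surface unchanged.

2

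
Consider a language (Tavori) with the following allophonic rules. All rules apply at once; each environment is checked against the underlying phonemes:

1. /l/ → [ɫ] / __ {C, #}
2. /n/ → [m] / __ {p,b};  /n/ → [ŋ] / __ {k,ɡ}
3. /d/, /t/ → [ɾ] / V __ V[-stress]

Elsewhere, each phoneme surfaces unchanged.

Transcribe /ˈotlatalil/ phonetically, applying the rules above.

/o/ stays [o].
/t/ (between /o/ and /l/): rule 3 targets it, but not between a vowel and a following unstressed vowel → unchanged [t].
/l/ (between /t/ and /a/): rule 1 targets it, but not word-finally or immediately before a consonant → unchanged [l].
/a/ — not in any rule's target class → [a].
/t/ meets the environment for rule 3 (between a vowel and a following unstressed vowel) → [ɾ].
/a/ — not in any rule's target class → [a].
/l/ (between /a/ and /i/) fails the environment for rule 1, so it stays [l].
/i/ (between /l/ and /l/): no rule targets it → [i].
Rule 1 applies to /l/ (word-final: word-finally or immediately before a consonant) → [ɫ].

[ˈotlaɾaliɫ]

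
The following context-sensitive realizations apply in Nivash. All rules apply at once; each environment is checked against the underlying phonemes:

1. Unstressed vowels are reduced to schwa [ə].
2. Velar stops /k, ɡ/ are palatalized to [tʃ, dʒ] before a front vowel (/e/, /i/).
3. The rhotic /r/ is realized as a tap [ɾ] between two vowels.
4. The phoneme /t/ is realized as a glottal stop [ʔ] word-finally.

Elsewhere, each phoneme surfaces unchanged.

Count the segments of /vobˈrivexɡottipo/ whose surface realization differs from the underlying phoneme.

Segments that undergo a rule: /o/ → [ə] (rule 1); /e/ → [ə] (rule 1); /o/ → [ə] (rule 1); /i/ → [ə] (rule 1); /o/ → [ə] (rule 1).
All other segments surface unchanged.

5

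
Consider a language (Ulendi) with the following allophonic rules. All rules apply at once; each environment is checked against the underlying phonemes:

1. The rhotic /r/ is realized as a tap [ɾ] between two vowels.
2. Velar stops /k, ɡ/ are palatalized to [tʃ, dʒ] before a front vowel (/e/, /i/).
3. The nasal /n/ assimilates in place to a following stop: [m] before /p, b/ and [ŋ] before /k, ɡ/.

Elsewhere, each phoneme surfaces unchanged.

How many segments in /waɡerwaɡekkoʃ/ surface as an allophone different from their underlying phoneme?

Segments that undergo a rule: /ɡ/ → [dʒ] (rule 2); /ɡ/ → [dʒ] (rule 2).
All other segments surface unchanged.

2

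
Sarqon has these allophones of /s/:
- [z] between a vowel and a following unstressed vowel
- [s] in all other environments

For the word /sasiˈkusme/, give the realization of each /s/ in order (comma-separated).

Occurrence 1 (position 1): no conditioning environment matches → elsewhere allophone [s].
Occurrence 2 (position 3): between a vowel and a following unstressed vowel → [z].
Occurrence 3 (position 7): no conditioning environment matches → elsewhere allophone [s].

[s], [z], [s]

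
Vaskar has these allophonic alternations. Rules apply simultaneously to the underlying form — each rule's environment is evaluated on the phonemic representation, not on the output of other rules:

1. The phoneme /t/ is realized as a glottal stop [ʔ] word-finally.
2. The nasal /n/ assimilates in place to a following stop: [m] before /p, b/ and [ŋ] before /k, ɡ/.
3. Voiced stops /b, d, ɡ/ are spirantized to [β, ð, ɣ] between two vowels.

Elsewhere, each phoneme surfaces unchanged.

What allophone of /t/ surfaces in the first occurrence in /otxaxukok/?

/t/ (between /o/ and /x/): rule 1 targets it, but not word-finally → unchanged [t].

[t]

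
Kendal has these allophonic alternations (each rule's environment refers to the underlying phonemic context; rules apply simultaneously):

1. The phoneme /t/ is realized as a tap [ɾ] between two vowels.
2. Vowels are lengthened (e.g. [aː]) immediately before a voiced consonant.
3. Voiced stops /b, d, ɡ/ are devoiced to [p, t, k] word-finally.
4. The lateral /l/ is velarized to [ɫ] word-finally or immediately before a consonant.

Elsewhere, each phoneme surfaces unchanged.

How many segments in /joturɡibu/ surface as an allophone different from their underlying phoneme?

Segments that undergo a rule: /t/ → [ɾ] (rule 1); /u/ → [uː] (rule 2); /i/ → [iː] (rule 2).
All other segments surface unchanged.

3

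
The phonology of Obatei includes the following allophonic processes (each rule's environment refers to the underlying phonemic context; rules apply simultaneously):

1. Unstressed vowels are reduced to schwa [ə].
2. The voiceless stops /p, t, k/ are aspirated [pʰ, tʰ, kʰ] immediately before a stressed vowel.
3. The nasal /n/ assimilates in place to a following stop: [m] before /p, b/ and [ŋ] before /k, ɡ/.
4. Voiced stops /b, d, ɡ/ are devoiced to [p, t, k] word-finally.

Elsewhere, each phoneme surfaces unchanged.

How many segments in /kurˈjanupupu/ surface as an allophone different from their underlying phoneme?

4

Segments that undergo a rule: /u/ → [ə] (rule 1); /u/ → [ə] (rule 1); /u/ → [ə] (rule 1); /u/ → [ə] (rule 1).
All other segments surface unchanged.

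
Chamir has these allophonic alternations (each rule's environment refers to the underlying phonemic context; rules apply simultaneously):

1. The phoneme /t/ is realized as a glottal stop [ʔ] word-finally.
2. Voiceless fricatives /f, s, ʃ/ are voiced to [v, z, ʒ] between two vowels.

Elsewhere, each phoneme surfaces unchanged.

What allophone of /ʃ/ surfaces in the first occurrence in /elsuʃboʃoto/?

[ʃ]

/ʃ/ (between /u/ and /b/) fails the environment for rule 2, so it stays [ʃ].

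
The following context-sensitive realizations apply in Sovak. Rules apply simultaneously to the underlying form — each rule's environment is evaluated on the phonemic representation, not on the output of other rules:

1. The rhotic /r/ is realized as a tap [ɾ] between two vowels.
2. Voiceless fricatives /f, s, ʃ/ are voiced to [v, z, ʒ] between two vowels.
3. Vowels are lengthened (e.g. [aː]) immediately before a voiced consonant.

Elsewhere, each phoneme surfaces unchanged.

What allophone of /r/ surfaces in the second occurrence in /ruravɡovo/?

Rule 1 applies to /r/ (between /u/ and /a/: between two vowels) → [ɾ].

[ɾ]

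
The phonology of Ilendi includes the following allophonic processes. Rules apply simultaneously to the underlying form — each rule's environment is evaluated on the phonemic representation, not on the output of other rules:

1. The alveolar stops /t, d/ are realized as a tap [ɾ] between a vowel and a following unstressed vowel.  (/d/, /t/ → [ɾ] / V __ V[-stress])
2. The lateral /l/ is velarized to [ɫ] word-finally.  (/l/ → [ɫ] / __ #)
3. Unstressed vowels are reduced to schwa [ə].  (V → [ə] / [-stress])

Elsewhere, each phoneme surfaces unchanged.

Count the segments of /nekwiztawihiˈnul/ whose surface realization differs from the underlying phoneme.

Segments that undergo a rule: /e/ → [ə] (rule 3); /i/ → [ə] (rule 3); /a/ → [ə] (rule 3); /i/ → [ə] (rule 3); /i/ → [ə] (rule 3); /l/ → [ɫ] (rule 2).
All other segments surface unchanged.

6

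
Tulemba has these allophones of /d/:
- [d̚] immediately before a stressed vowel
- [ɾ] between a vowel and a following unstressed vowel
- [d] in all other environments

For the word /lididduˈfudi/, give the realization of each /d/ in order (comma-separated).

Occurrence 1 (position 3): between a vowel and a following unstressed vowel → [ɾ].
Occurrence 2 (position 5): no conditioning environment matches → elsewhere allophone [d].
Occurrence 3 (position 6): no conditioning environment matches → elsewhere allophone [d].
Occurrence 4 (position 10): between a vowel and a following unstressed vowel → [ɾ].

[ɾ], [d], [d], [ɾ]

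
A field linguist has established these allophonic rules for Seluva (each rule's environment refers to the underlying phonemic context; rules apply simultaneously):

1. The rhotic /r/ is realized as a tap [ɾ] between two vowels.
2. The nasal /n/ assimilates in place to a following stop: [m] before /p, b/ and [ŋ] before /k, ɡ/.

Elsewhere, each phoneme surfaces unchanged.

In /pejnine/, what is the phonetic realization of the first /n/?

[n]

/n/ (between /j/ and /i/) is in the target of rule 2 but the environment (before a labial or velar stop) is not met → [n].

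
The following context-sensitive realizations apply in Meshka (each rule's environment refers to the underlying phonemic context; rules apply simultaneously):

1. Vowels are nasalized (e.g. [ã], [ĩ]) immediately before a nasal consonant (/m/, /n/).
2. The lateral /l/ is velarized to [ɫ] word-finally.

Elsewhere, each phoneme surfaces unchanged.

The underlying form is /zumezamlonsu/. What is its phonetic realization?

[zũmezãmlõnsu]

/z/ — not in any rule's target class → [z].
/u/ (between /z/ and /m/): before a nasal consonant, so rule 1 applies → [ũ].
/m/ (between /u/ and /e/): no rule targets it → [m].
/e/ (between /m/ and /z/) fails the environment for rule 1, so it stays [e].
/z/ (between /e/ and /a/): no rule targets it → [z].
/a/ (between /z/ and /m/) occurs before a nasal consonant → [ã] by rule 1.
/m/ (between /a/ and /l/) is unaffected → [m].
/l/ (between /m/ and /o/) is in the target of rule 2 but the environment (word-finally) is not met → [l].
/o/ (between /l/ and /n/) occurs before a nasal consonant → [õ] by rule 1.
/n/ stays [n].
/s/ stays [s].
/u/ (word-final) fails the environment for rule 1, so it stays [u].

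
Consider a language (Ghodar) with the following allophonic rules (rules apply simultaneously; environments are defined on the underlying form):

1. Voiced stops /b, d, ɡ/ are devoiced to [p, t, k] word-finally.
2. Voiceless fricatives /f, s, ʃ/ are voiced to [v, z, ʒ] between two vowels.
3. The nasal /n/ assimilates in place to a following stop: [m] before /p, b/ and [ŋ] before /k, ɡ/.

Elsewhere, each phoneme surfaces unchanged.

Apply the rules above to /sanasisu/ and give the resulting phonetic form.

[sanazizu]

/s/ — word-initial; rule 2 does not apply here → [s].
/a/ (between /s/ and /n/) is unaffected → [a].
/n/ — between /a/ and /a/; rule 3 does not apply here → [n].
/a/ (between /n/ and /s/) is unaffected → [a].
/s/ meets the environment for rule 2 (between two vowels) → [z].
/i/ (between /s/ and /s/): no rule targets it → [i].
Rule 2 applies to /s/ (between /i/ and /u/: between two vowels) → [z].
/u/ (word-final): no rule targets it → [u].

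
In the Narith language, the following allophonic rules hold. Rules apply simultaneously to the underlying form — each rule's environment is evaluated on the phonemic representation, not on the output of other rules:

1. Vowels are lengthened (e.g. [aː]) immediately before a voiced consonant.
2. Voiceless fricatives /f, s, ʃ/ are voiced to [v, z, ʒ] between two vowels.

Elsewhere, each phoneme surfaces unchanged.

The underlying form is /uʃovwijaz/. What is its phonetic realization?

[uʒoːvwiːjaːz]

/u/ (word-initial) fails the environment for rule 1, so it stays [u].
Rule 2 applies to /ʃ/ (between /u/ and /o/: between two vowels) → [ʒ].
/o/ — between /ʃ/ and /v/, before a voiced consonant — surfaces as [oː] (rule 1).
/i/ (between /w/ and /j/) occurs before a voiced consonant → [iː] by rule 1.
/a/ — between /j/ and /z/, before a voiced consonant — surfaces as [aː] (rule 1).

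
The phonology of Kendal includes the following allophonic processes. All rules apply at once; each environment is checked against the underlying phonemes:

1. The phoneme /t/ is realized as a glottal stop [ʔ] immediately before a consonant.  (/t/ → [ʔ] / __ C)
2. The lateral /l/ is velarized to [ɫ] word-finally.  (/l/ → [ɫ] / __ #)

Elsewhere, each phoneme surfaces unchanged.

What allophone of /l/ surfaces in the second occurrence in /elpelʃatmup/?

[l]

/l/ (between /e/ and /ʃ/): rule 2 targets it, but not word-finally → unchanged [l].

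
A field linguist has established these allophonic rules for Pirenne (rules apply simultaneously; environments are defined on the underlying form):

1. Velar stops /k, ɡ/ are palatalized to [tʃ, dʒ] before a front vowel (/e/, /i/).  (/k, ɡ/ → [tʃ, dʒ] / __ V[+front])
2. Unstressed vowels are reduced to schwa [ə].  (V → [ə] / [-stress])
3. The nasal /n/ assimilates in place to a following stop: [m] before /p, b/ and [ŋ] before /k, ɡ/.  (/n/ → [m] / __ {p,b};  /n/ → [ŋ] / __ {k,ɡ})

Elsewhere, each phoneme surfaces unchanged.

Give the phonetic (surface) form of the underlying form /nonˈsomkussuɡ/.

[nənˈsomkəssəɡ]

/n/ (word-initial): rule 3 targets it, but not before a labial or velar stop → unchanged [n].
/o/ meets the environment for rule 2 (in an unstressed syllable) → [ə].
/n/ — between /o/ and /s/; rule 3 does not apply here → [n].
/s/ (between /n/ and /o/) is unaffected → [s].
/o/ (between /s/ and /m/): rule 2 targets it, but not in an unstressed syllable → unchanged [o].
/m/ — not in any rule's target class → [m].
/k/ — between /m/ and /u/; rule 1 does not apply here → [k].
/u/ (between /k/ and /s/): in an unstressed syllable, so rule 2 applies → [ə].
/s/ (between /u/ and /s/): no rule targets it → [s].
/s/ stays [s].
/u/ (between /s/ and /ɡ/) occurs in an unstressed syllable → [ə] by rule 2.
/ɡ/ (word-final) fails the environment for rule 1, so it stays [ɡ].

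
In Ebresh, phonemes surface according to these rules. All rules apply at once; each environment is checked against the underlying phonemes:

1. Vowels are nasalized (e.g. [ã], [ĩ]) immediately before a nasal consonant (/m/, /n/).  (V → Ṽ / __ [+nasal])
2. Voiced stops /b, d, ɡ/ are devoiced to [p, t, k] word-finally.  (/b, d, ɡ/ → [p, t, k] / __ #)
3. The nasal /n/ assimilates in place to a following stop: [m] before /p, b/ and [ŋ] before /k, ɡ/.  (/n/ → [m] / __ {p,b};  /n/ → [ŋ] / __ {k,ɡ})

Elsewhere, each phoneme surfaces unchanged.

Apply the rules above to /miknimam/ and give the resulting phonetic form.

[miknĩmãm]

/m/ (word-initial) is unaffected → [m].
/i/ (between /m/ and /k/) is in the target of rule 1 but the environment (before a nasal consonant) is not met → [i].
/k/ (between /i/ and /n/): no rule targets it → [k].
/n/ (between /k/ and /i/) is in the target of rule 3 but the environment (before a labial or velar stop) is not met → [n].
/i/ (between /n/ and /m/): before a nasal consonant, so rule 1 applies → [ĩ].
/m/ (between /i/ and /a/) is unaffected → [m].
/a/ (between /m/ and /m/) occurs before a nasal consonant → [ã] by rule 1.
/m/ — not in any rule's target class → [m].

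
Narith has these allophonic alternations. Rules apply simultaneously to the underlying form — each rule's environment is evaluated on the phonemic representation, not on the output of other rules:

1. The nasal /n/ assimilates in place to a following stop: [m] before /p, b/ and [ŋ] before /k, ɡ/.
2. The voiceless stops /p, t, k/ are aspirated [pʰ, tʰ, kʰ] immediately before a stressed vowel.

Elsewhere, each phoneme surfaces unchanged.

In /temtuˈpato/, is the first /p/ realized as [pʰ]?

Yes

/p/ — between /u/ and /a/, immediately before a stressed vowel — surfaces as [pʰ] (rule 2).
The actual realization is [pʰ], which matches [pʰ].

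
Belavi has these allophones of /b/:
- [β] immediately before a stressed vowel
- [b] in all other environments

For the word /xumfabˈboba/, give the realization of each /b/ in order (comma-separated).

Occurrence 1 (position 6): no conditioning environment matches → elsewhere allophone [b].
Occurrence 2 (position 7): immediately before a stressed vowel → [β].
Occurrence 3 (position 9): no conditioning environment matches → elsewhere allophone [b].

[b], [β], [b]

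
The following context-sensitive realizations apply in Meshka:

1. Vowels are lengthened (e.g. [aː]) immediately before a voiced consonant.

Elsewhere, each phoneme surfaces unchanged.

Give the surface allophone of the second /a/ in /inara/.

/a/ (word-final) is in the target of rule 1 but the environment (before a voiced consonant) is not met → [a].

[a]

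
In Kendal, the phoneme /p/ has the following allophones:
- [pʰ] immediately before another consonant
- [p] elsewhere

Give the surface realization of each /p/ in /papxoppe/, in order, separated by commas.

Occurrence 1 (position 1): no conditioning environment matches → elsewhere allophone [p].
Occurrence 2 (position 3): immediately before another consonant → [pʰ].
Occurrence 3 (position 6): immediately before another consonant → [pʰ].
Occurrence 4 (position 7): no conditioning environment matches → elsewhere allophone [p].

[p], [pʰ], [pʰ], [p]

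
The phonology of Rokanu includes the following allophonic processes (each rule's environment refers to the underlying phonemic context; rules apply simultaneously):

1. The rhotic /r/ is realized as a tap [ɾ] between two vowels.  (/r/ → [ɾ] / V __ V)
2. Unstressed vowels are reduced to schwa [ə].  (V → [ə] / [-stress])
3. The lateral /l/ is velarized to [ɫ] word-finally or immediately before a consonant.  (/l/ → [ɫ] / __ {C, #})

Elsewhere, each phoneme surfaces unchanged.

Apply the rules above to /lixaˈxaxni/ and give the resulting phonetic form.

/l/ (word-initial): rule 3 targets it, but not word-finally or immediately before a consonant → unchanged [l].
/i/ meets the environment for rule 2 (in an unstressed syllable) → [ə].
/x/ stays [x].
Rule 2 applies to /a/ (between /x/ and /x/: in an unstressed syllable) → [ə].
/x/ stays [x].
/a/ — between /x/ and /x/; rule 2 does not apply here → [a].
/x/ (between /a/ and /n/) is unaffected → [x].
/n/ — not in any rule's target class → [n].
/i/ meets the environment for rule 2 (in an unstressed syllable) → [ə].

[ləxəˈxaxnə]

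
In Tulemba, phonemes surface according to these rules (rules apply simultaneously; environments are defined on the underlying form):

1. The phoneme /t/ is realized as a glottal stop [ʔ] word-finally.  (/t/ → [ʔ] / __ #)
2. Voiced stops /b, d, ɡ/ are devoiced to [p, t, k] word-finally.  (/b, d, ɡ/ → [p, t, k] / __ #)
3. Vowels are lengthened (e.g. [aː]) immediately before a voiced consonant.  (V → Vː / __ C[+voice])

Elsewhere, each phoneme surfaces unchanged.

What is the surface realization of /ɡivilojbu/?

/ɡ/ (word-initial) fails the environment for rule 2, so it stays [ɡ].
/i/ (between /ɡ/ and /v/): before a voiced consonant, so rule 3 applies → [iː].
/v/ (between /i/ and /i/) is unaffected → [v].
/i/ (between /v/ and /l/) occurs before a voiced consonant → [iː] by rule 3.
/l/ (between /i/ and /o/) is unaffected → [l].
/o/ (between /l/ and /j/) occurs before a voiced consonant → [oː] by rule 3.
/j/ (between /o/ and /b/): no rule targets it → [j].
/b/ (between /j/ and /u/): rule 2 targets it, but not word-finally → unchanged [b].
/u/ — word-final; rule 3 does not apply here → [u].

[ɡiːviːloːjbu]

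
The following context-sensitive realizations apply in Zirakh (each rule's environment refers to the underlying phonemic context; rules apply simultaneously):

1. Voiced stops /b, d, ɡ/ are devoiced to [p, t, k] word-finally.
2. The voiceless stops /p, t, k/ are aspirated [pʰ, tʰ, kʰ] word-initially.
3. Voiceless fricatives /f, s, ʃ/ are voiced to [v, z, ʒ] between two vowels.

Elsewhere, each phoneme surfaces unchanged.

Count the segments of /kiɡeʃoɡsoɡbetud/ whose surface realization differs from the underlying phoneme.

Segments that undergo a rule: /k/ → [kʰ] (rule 2); /ʃ/ → [ʒ] (rule 3); /d/ → [t] (rule 1).
All other segments surface unchanged.

3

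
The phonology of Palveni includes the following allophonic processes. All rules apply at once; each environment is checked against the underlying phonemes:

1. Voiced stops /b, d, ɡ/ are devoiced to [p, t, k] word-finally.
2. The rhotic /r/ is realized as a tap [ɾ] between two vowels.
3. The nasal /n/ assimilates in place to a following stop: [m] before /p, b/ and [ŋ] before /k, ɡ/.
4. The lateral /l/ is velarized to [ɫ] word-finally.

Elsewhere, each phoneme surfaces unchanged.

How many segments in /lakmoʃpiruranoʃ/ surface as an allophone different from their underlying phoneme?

Segments that undergo a rule: /r/ → [ɾ] (rule 2); /r/ → [ɾ] (rule 2).
All other segments surface unchanged.

2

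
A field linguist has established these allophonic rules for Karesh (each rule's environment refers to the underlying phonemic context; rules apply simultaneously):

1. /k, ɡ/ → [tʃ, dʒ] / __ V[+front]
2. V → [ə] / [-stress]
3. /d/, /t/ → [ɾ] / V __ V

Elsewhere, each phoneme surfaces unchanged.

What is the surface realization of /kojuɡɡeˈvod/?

/k/ (word-initial) fails the environment for rule 1, so it stays [k].
/o/ meets the environment for rule 2 (in an unstressed syllable) → [ə].
/u/ — between /j/ and /ɡ/, in an unstressed syllable — surfaces as [ə] (rule 2).
/ɡ/ (between /u/ and /ɡ/) fails the environment for rule 1, so it stays [ɡ].
Rule 1 applies to /ɡ/ (between /ɡ/ and /e/: before a front vowel) → [dʒ].
Rule 2 applies to /e/ (between /ɡ/ and /v/: in an unstressed syllable) → [ə].
/o/ — between /v/ and /d/; rule 2 does not apply here → [o].
/d/ (word-final) is in the target of rule 3 but the environment (between two vowels) is not met → [d].

[kəjəɡdʒəˈvod]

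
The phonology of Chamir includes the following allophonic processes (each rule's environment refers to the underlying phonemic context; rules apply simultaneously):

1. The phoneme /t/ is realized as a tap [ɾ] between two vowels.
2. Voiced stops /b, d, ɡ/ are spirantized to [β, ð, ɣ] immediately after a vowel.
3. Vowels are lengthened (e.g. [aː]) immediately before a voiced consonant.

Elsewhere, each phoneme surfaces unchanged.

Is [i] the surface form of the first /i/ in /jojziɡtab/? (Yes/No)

/i/ (between /z/ and /ɡ/): before a voiced consonant, so rule 3 applies → [iː].
The actual realization is [iː], not [i].

No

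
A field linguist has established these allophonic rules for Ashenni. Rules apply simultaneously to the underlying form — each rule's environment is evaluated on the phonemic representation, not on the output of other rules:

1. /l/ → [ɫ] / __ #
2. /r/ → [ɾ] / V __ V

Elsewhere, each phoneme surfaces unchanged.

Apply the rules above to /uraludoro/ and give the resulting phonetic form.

[uɾaludoɾo]

/r/ meets the environment for rule 2 (between two vowels) → [ɾ].
/l/ (between /a/ and /u/): rule 1 targets it, but not word-finally → unchanged [l].
/r/ (between /o/ and /o/): between two vowels, so rule 2 applies → [ɾ].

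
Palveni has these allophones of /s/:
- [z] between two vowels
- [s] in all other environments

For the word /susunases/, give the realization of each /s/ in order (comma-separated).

[s], [z], [z], [s]

Occurrence 1 (position 1): no conditioning environment matches → elsewhere allophone [s].
Occurrence 2 (position 3): between two vowels → [z].
Occurrence 3 (position 7): between two vowels → [z].
Occurrence 4 (position 9): no conditioning environment matches → elsewhere allophone [s].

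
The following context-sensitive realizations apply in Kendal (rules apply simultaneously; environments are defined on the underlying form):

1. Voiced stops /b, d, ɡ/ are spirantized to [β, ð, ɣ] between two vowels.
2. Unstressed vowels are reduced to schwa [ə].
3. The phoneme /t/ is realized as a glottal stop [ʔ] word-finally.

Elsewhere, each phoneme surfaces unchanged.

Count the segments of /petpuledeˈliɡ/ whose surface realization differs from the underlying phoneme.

Segments that undergo a rule: /e/ → [ə] (rule 2); /u/ → [ə] (rule 2); /e/ → [ə] (rule 2); /d/ → [ð] (rule 1); /e/ → [ə] (rule 2).
All other segments surface unchanged.

5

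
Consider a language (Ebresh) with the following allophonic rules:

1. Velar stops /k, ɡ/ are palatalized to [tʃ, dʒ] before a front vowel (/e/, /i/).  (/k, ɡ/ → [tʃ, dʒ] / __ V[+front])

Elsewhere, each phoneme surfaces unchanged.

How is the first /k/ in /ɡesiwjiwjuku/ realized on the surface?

[k]

/k/ — between /u/ and /u/; rule 1 does not apply here → [k].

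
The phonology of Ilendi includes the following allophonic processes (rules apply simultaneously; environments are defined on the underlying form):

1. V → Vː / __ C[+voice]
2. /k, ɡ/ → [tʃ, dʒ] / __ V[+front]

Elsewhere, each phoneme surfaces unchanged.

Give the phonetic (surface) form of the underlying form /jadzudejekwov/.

[jaːdzuːdeːjekwoːv]

Rule 1 applies to /a/ (between /j/ and /d/: before a voiced consonant) → [aː].
/u/ — between /z/ and /d/, before a voiced consonant — surfaces as [uː] (rule 1).
/e/ (between /d/ and /j/) occurs before a voiced consonant → [eː] by rule 1.
/e/ (between /j/ and /k/) is in the target of rule 1 but the environment (before a voiced consonant) is not met → [e].
/k/ (between /e/ and /w/) fails the environment for rule 2, so it stays [k].
/o/ meets the environment for rule 1 (before a voiced consonant) → [oː].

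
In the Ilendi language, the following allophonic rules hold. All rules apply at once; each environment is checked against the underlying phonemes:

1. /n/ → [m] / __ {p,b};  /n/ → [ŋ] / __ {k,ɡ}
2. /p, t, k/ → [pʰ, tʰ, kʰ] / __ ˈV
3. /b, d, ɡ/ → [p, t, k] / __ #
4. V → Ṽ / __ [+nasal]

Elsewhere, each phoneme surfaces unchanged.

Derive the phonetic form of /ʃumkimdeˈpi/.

/ʃ/ (word-initial): no rule targets it → [ʃ].
Rule 4 applies to /u/ (between /ʃ/ and /m/: before a nasal consonant) → [ũ].
/m/ stays [m].
/k/ (between /m/ and /i/) fails the environment for rule 2, so it stays [k].
/i/ (between /k/ and /m/) occurs before a nasal consonant → [ĩ] by rule 4.
/m/ (between /i/ and /d/) is unaffected → [m].
/d/ (between /m/ and /e/) fails the environment for rule 3, so it stays [d].
/e/ (between /d/ and /p/) is in the target of rule 4 but the environment (before a nasal consonant) is not met → [e].
/p/ meets the environment for rule 2 (immediately before a stressed vowel) → [pʰ].
/i/ — word-final; rule 4 does not apply here → [i].

[ʃũmkĩmdeˈpʰi]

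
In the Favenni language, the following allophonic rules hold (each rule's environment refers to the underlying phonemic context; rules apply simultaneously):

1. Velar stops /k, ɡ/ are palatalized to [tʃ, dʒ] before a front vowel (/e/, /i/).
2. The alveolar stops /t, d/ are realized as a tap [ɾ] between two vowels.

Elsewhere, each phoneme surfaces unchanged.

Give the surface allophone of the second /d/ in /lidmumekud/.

[d]

/d/ (word-final) fails the environment for rule 2, so it stays [d].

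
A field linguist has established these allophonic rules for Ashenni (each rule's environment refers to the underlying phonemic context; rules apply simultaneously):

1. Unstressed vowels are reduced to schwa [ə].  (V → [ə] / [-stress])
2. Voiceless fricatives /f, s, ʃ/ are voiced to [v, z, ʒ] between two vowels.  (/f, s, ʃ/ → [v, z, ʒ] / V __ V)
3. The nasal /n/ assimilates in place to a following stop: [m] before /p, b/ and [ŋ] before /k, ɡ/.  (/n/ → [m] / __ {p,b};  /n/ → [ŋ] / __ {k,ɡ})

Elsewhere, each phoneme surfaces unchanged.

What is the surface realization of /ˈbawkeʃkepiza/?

[ˈbawkəʃkəpəzə]

/b/ stays [b].
/a/ (between /b/ and /w/) fails the environment for rule 1, so it stays [a].
/w/ stays [w].
/k/ stays [k].
/e/ (between /k/ and /ʃ/): in an unstressed syllable, so rule 1 applies → [ə].
/ʃ/ (between /e/ and /k/) is in the target of rule 2 but the environment (between two vowels) is not met → [ʃ].
/k/ stays [k].
/e/ (between /k/ and /p/) occurs in an unstressed syllable → [ə] by rule 1.
/p/ stays [p].
Rule 1 applies to /i/ (between /p/ and /z/: in an unstressed syllable) → [ə].
/z/ stays [z].
/a/ (word-final) occurs in an unstressed syllable → [ə] by rule 1.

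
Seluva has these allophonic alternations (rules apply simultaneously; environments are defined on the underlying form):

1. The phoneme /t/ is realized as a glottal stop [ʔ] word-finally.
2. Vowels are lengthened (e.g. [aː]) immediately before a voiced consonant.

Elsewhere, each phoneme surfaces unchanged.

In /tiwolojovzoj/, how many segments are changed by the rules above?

5

Segments that undergo a rule: /i/ → [iː] (rule 2); /o/ → [oː] (rule 2); /o/ → [oː] (rule 2); /o/ → [oː] (rule 2); /o/ → [oː] (rule 2).
All other segments surface unchanged.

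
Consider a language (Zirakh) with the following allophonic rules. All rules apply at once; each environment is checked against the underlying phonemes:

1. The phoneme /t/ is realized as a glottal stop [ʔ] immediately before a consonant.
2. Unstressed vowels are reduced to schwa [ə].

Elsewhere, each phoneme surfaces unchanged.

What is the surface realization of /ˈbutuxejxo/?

/b/ (word-initial) is unaffected → [b].
/u/ (between /b/ and /t/): rule 2 targets it, but not in an unstressed syllable → unchanged [u].
/t/ (between /u/ and /u/) is in the target of rule 1 but the environment (immediately before a consonant) is not met → [t].
/u/ — between /t/ and /x/, in an unstressed syllable — surfaces as [ə] (rule 2).
/x/ (between /u/ and /e/) is unaffected → [x].
/e/ — between /x/ and /j/, in an unstressed syllable — surfaces as [ə] (rule 2).
/j/ — not in any rule's target class → [j].
/x/ (between /j/ and /o/) is unaffected → [x].
Rule 2 applies to /o/ (word-final: in an unstressed syllable) → [ə].

[ˈbutəxəjxə]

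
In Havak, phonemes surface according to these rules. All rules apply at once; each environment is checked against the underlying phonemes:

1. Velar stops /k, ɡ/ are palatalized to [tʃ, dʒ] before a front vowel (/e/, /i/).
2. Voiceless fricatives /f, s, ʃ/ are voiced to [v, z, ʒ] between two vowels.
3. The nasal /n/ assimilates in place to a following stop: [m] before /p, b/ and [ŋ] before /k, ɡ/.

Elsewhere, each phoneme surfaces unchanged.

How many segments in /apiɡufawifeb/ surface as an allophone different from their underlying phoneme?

Segments that undergo a rule: /f/ → [v] (rule 2); /f/ → [v] (rule 2).
All other segments surface unchanged.

2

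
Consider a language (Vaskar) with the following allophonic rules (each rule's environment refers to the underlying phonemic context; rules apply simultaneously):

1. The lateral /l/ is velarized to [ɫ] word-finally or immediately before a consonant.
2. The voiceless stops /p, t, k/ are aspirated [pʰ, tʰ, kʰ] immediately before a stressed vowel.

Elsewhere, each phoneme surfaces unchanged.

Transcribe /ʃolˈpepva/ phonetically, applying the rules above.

/ʃ/ (word-initial) is unaffected → [ʃ].
/o/ (between /ʃ/ and /l/): no rule targets it → [o].
Rule 1 applies to /l/ (between /o/ and /p/: word-finally or immediately before a consonant) → [ɫ].
/p/ (between /l/ and /e/): immediately before a stressed vowel, so rule 2 applies → [pʰ].
/e/ (between /p/ and /p/): no rule targets it → [e].
/p/ — between /e/ and /v/; rule 2 does not apply here → [p].
/v/ (between /p/ and /a/): no rule targets it → [v].
/a/ — not in any rule's target class → [a].

[ʃoɫˈpʰepva]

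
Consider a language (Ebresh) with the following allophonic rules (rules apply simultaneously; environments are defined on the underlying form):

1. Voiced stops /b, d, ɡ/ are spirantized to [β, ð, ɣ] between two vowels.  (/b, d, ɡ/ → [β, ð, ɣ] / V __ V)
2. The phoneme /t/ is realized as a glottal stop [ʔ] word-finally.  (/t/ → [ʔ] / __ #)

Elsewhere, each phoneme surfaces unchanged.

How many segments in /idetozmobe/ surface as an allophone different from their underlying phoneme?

2

Segments that undergo a rule: /d/ → [ð] (rule 1); /b/ → [β] (rule 1).
All other segments surface unchanged.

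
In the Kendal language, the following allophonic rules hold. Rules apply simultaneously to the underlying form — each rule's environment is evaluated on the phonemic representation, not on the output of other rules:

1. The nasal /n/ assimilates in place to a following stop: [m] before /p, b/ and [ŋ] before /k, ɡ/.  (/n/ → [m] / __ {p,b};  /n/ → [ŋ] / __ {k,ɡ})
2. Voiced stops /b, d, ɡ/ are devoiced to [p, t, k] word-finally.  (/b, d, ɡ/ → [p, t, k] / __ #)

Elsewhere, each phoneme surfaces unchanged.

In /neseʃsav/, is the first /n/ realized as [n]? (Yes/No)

/n/ (word-initial) fails the environment for rule 1, so it stays [n].
The actual realization is [n], which matches [n].

Yes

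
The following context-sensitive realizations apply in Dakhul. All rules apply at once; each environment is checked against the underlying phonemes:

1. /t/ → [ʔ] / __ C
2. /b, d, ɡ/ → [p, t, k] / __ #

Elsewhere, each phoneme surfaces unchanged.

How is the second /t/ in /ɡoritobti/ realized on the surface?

[t]

/t/ (between /b/ and /i/): rule 1 targets it, but not immediately before a consonant → unchanged [t].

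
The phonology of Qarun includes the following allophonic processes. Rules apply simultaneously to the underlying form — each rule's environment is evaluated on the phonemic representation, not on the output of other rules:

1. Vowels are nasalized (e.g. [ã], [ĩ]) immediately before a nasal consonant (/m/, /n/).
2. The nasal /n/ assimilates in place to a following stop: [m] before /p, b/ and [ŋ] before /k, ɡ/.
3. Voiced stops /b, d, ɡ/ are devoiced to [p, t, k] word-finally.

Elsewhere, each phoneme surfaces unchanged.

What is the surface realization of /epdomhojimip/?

[epdõmhojĩmip]

/e/ — word-initial; rule 1 does not apply here → [e].
/d/ (between /p/ and /o/) fails the environment for rule 3, so it stays [d].
/o/ meets the environment for rule 1 (before a nasal consonant) → [õ].
/o/ (between /h/ and /j/): rule 1 targets it, but not before a nasal consonant → unchanged [o].
/i/ (between /j/ and /m/): before a nasal consonant, so rule 1 applies → [ĩ].
/i/ (between /m/ and /p/) is in the target of rule 1 but the environment (before a nasal consonant) is not met → [i].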